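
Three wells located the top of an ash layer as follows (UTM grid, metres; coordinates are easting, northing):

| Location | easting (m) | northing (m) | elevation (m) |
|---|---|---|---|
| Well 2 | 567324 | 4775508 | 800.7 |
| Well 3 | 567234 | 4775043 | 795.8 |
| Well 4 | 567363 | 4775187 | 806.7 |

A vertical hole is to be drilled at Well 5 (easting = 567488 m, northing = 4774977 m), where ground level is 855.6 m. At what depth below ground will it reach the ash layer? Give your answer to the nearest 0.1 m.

35.7 m

Let the plane be z = a·easting + b·northing + c.
Well 3−Well 2: −90a − 465b = −4.9;  Well 4−Well 2: 39a − 321b = 6.
Solving gives a = 0.092778309, b = −0.007419458.
Then c = 800.7 − a·567324 − b·4775508 = −16402.98.
At (567488, 4774977): z_contact = 52650.58 − 35427.74 − 16402.98 = 819.86 m.
Depth below ground = 855.6 − 819.86 = 35.7 m.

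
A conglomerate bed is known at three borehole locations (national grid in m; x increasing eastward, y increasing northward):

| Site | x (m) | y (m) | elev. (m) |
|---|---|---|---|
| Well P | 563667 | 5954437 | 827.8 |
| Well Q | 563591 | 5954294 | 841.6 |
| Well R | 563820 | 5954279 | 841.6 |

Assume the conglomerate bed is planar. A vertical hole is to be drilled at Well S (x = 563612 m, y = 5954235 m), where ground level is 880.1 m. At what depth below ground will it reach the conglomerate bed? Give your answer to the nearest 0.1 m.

Let the plane be z = a·x + b·y + c.
Well Q−Well P: −76a − 143b = 13.8;  Well R−Well P: 153a − 158b = 13.8.
Solving gives a = −0.006108537, b = −0.093257001.
Then c = 827.8 − a·563667 − b·5954437 = 559563.92.
At (563612, 5954235): z_contact = −3442.84 − 555274.10 + 559563.92 = 846.97 m.
Depth below ground = 880.1 − 846.97 = 33.1 m.

33.1 m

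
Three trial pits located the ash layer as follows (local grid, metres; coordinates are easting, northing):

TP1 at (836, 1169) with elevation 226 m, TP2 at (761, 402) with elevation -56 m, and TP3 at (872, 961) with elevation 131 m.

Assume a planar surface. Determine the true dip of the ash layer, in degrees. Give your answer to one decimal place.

27.4°

Let the plane be z = a·easting + b·northing + c.
TP2−TP1: −75a − 767b = −282;  TP3−TP1: 36a − 208b = −95.
Solving gives a = −0.32882, b = 0.39982.
Gradient magnitude |∇z| = √(a² + b²) = √(0.10812 + 0.15986) = 0.51767.
True dip = arctan(0.51767) = 27.4°, dipping toward SE (azimuth ≈ 141°).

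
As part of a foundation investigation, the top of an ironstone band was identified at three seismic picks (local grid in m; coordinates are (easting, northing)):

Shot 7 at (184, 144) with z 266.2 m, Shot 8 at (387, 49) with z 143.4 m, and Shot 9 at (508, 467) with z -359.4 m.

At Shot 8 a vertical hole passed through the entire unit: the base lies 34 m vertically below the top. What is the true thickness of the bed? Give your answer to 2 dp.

Let the plane be z = a·E + b·N + c.
Shot 8−Shot 7: 203a − 95b = −122.8;  Shot 9−Shot 7: 324a + 323b = −625.6.
Solving gives a = −1.02852, b = −0.90514.
|∇z| = √(a²+b²) = 1.37008, so dip δ = arctan(1.37008) = 53.87°.
True thickness = vertical thickness × cos δ = 34 × cos 53.87° = 20.04 m.

20.04 m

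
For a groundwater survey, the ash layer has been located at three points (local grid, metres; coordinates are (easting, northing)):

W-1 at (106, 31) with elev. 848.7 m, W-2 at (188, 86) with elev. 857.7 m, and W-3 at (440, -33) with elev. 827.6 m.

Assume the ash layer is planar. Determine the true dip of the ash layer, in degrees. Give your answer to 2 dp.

11.42°

Two edge vectors: W-1→W-2 = (82, 55, 9), W-1→W-3 = (334, -64, -21.1).
Normal n = (W-1→W-2) × (W-1→W-3) = (-584.5, 4736.2, -23618).
So ∂z/∂E = −n_x/n_z = −0.02475 and ∂z/∂N = −n_y/n_z = 0.20053.
Gradient magnitude |∇z| = √(a² + b²) = √(0.00061 + 0.04021) = 0.20205.
True dip = arctan(0.20205) = 11.42°, dipping toward S (azimuth ≈ 173°).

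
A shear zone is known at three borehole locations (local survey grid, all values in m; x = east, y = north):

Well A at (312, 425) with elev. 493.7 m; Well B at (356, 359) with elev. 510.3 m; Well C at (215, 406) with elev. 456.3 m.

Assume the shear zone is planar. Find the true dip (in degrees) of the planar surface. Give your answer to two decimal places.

Let the plane be z = a·x + b·y + c.
Well B−Well A: 44a − 66b = 16.6;  Well C−Well A: −97a − 19b = −37.4.
Solving gives a = 0.38461, b = 0.00489.
Gradient magnitude |∇z| = √(a² + b²) = √(0.14792 + 0.00002) = 0.38464.
True dip = arctan(0.38464) = 21.04°, dipping toward W (azimuth ≈ 269°).

21.04°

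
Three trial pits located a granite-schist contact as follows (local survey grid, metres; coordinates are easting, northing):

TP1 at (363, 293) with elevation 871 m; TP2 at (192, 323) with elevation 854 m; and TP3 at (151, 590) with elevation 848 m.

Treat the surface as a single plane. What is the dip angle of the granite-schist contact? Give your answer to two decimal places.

Let the plane be z = a·easting + b·northing + c.
TP2−TP1: −171a + 30b = −17;  TP3−TP1: −212a + 297b = −23.
Solving gives a = 0.09812, b = −0.00741.
Gradient magnitude |∇z| = √(a² + b²) = √(0.00963 + 0.00005) = 0.09840.
True dip = arctan(0.09840) = 5.62°, dipping toward W (azimuth ≈ 274°).

5.62°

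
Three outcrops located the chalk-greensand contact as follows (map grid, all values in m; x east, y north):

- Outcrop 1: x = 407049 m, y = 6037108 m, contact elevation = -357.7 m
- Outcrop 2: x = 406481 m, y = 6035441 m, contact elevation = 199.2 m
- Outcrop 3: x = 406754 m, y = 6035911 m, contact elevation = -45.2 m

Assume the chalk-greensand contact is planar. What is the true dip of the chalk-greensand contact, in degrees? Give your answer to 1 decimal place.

Two edge vectors: Outcrop 1→Outcrop 2 = (-568, -1667, 556.9), Outcrop 1→Outcrop 3 = (-295, -1197, 312.5).
Normal n = (Outcrop 1→Outcrop 2) × (Outcrop 1→Outcrop 3) = (145671.8, 13214.5, 188131).
So ∂z/∂x = −n_x/n_z = −0.77431 and ∂z/∂y = −n_y/n_z = −0.07024.
Gradient magnitude |∇z| = √(a² + b²) = √(0.59956 + 0.00493) = 0.77749.
True dip = arctan(0.77749) = 37.9°, dipping toward E (azimuth ≈ 085°).

37.9°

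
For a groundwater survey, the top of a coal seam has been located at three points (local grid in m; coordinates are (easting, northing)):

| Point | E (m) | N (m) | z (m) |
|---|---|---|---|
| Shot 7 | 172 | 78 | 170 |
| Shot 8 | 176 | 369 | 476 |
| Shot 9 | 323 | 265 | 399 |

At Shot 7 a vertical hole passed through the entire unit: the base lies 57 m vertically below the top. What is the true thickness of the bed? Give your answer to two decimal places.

38.90 m

Let the plane be z = a·E + b·N + c.
Shot 8−Shot 7: 4a + 291b = 306;  Shot 9−Shot 7: 151a + 187b = 229.
Solving gives a = 0.21802, b = 1.04855.
|∇z| = √(a²+b²) = 1.07098, so dip δ = arctan(1.07098) = 46.96°.
True thickness = vertical thickness × cos δ = 57 × cos 46.96° = 38.90 m.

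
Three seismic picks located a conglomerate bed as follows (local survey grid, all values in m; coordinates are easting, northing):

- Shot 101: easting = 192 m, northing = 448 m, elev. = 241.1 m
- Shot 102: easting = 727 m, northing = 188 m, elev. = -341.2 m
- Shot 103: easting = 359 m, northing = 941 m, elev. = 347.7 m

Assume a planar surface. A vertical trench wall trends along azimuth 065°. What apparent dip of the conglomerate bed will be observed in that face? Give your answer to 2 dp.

28.94°

Let the plane be z = a·easting + b·northing + c.
Shot 102−Shot 101: 535a − 260b = −582.3;  Shot 103−Shot 101: 167a + 493b = 106.6.
Solving gives a = −0.84433, b = 0.50224.
Unit vector along 065° is (sin 65°, cos 65°) = (0.9063, 0.4226).
Slope in that direction = a·(0.9063) + b·(0.4226) = −0.55297.
Apparent dip = arctan|0.55297| = 28.94° (true dip is 44.5°, so apparent ≤ true as expected).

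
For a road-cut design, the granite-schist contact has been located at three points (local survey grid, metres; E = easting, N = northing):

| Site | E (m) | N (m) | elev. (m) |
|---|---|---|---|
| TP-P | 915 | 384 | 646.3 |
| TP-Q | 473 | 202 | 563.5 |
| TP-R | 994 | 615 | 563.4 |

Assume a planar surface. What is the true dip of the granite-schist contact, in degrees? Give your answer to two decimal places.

Two edge vectors: TP-P→TP-Q = (-442, -182, -82.8), TP-P→TP-R = (79, 231, -82.9).
Normal n = (TP-P→TP-Q) × (TP-P→TP-R) = (34214.6, -43183, -87724).
So ∂z/∂E = −n_x/n_z = 0.39003 and ∂z/∂N = −n_y/n_z = −0.49226.
Gradient magnitude |∇z| = √(a² + b²) = √(0.15212 + 0.24232) = 0.62804.
True dip = arctan(0.62804) = 32.13°, dipping toward NW (azimuth ≈ 322°).

32.13°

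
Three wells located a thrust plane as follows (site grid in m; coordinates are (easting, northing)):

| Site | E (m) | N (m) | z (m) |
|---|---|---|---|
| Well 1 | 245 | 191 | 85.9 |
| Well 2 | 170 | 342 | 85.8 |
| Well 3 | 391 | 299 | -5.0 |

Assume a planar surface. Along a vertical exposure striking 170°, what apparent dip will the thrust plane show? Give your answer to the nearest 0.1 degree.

Two edge vectors: Well 1→Well 2 = (-75, 151, -0.1), Well 1→Well 3 = (146, 108, -90.9).
Normal n = (Well 1→Well 2) × (Well 1→Well 3) = (-13715.1, -6832.1, -30146).
So ∂z/∂E = −n_x/n_z = −0.45496 and ∂z/∂N = −n_y/n_z = −0.22663.
Unit vector along 170° is (sin 170°, cos 170°) = (0.1736, -0.9848).
Slope in that direction = a·(0.1736) + b·(-0.9848) = 0.14419.
Apparent dip = arctan|0.14419| = 8.2° (true dip is 26.9°, so apparent ≤ true as expected).

8.2°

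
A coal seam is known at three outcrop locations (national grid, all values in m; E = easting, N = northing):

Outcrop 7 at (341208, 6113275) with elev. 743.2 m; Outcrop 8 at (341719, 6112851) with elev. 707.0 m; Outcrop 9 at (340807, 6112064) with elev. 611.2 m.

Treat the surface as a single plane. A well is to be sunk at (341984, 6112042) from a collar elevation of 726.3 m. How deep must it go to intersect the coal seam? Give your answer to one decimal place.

Let the plane be z = a·E + b·N + c.
Outcrop 8−Outcrop 7: 511a − 424b = −36.2;  Outcrop 9−Outcrop 7: −401a − 1211b = −132.
Solving gives a = 0.015376658, b = 0.103909133.
Then c = 743.2 − a·341208 − b·6113275 = −639728.54.
At (341984, 6112042): z_contact = 5258.57 + 635096.98 − 639728.54 = 627.01 m.
Depth below ground = 726.3 − 627.01 = 99.3 m.

99.3 m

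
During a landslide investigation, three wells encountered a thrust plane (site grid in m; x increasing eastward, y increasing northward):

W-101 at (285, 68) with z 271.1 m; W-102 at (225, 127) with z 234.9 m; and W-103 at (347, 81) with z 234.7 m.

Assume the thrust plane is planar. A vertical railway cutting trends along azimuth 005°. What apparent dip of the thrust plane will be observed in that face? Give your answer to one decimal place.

Two edge vectors: W-101→W-102 = (-60, 59, -36.2), W-101→W-103 = (62, 13, -36.4).
Normal n = (W-101→W-102) × (W-101→W-103) = (-1677, -4428.4, -4438).
So ∂z/∂x = −n_x/n_z = −0.37787 and ∂z/∂y = −n_y/n_z = −0.99784.
Unit vector along 005° is (sin 5°, cos 5°) = (0.0872, 0.9962).
Slope in that direction = a·(0.0872) + b·(0.9962) = −1.02697.
Apparent dip = arctan|1.02697| = 45.8° (true dip is 46.9°, so apparent ≤ true as expected).

45.8°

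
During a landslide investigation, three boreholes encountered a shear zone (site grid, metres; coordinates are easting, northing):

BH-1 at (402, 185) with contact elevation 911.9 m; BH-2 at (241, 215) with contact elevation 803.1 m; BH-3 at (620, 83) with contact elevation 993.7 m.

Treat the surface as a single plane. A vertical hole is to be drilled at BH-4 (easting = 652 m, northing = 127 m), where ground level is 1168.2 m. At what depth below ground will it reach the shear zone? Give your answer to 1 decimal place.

Two edge vectors: BH-1→BH-2 = (-161, 30, -108.8), BH-1→BH-3 = (218, -102, 81.8).
Normal n = (BH-1→BH-2) × (BH-1→BH-3) = (-8643.6, -10548.6, 9882).
So ∂z/∂easting = −n_x/n_z = 0.87468 and ∂z/∂northing = −n_y/n_z = 1.06746.
Intercept c from BH-1: 911.9 − 351.62 − 197.48 = 362.80.
At (652, 127): z_contact = 570.29 + 135.57 + 362.80 = 1068.66 m.
Depth below ground = 1168.2 − 1068.66 = 99.5 m.

99.5 m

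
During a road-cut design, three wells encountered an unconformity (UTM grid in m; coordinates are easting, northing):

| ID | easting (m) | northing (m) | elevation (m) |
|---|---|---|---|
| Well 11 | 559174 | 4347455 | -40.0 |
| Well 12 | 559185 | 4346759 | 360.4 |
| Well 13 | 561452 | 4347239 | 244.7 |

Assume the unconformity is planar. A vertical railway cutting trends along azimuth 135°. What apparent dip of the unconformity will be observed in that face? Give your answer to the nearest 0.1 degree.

Two edge vectors: Well 11→Well 12 = (11, -696, 400.4), Well 11→Well 13 = (2278, -216, 284.7).
Normal n = (Well 11→Well 12) × (Well 11→Well 13) = (-111664.8, 908979.5, 1583112).
So ∂z/∂easting = −n_x/n_z = 0.07053 and ∂z/∂northing = −n_y/n_z = −0.57417.
Unit vector along 135° is (sin 135°, cos 135°) = (0.7071, -0.7071).
Slope in that direction = a·(0.7071) + b·(-0.7071) = 0.45588.
Apparent dip = arctan|0.45588| = 24.5° (true dip is 30.0°, so apparent ≤ true as expected).

24.5°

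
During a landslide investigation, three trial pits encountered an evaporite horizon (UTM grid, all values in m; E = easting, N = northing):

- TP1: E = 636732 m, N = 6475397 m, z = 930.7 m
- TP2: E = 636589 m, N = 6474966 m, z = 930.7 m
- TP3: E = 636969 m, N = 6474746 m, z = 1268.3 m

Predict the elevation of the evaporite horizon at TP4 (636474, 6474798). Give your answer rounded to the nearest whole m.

Two edge vectors: TP1→TP2 = (-143, -431, 0), TP1→TP3 = (237, -651, 337.6).
Normal n = (TP1→TP2) × (TP1→TP3) = (-145505.6, 48276.8, 195240).
So ∂z/∂E = −n_x/n_z = 0.74526531 and ∂z/∂N = −n_y/n_z = −0.24726900.
Intercept c from TP1: 930.7 − 474534.27 + 1601164.96 = 1127561.38.
At (636474, 6474798): z = 474342.0 − 1601016.8 + 1127561.38 = 886.5 m.

887 m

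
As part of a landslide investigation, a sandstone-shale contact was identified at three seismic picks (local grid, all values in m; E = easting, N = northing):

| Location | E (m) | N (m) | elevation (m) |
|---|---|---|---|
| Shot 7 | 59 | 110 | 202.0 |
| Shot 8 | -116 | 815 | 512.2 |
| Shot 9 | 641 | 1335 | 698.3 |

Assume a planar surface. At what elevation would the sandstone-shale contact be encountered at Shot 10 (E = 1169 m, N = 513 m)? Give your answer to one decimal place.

321.0 m

Let the plane be z = a·E + b·N + c.
Shot 8−Shot 7: −175a + 705b = 310.2;  Shot 9−Shot 7: 582a + 1225b = 496.3.
Solving gives a = −0.048190, b = 0.428038.
Then c = 202 − a·59 − b·110 = 157.76.
At (1169, 513): z = −56.3 + 219.6 + 157.76 = 321.0 m.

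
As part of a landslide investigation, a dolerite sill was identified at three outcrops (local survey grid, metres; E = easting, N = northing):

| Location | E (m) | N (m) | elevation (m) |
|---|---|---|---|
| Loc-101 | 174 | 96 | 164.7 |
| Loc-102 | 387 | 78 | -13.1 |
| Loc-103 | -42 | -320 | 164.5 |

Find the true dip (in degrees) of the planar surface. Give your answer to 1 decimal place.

42.0°

Two edge vectors: Loc-101→Loc-102 = (213, -18, -177.8), Loc-101→Loc-103 = (-216, -416, -0.2).
Normal n = (Loc-101→Loc-102) × (Loc-101→Loc-103) = (-73961.2, 38447.4, -92496).
So ∂z/∂E = −n_x/n_z = −0.79962 and ∂z/∂N = −n_y/n_z = 0.41567.
Gradient magnitude |∇z| = √(a² + b²) = √(0.63938 + 0.17278) = 0.90120.
True dip = arctan(0.90120) = 42.0°, dipping toward ESE (azimuth ≈ 117°).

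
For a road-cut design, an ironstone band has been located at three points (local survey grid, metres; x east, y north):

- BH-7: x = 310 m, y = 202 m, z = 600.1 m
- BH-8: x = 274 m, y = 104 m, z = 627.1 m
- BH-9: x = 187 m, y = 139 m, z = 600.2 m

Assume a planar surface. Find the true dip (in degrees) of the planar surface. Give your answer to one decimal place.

20.8°

Two edge vectors: BH-7→BH-8 = (-36, -98, 27), BH-7→BH-9 = (-123, -63, 0.1).
Normal n = (BH-7→BH-8) × (BH-7→BH-9) = (1691.2, -3317.4, -9786).
So ∂z/∂x = −n_x/n_z = 0.17282 and ∂z/∂y = −n_y/n_z = −0.33899.
Gradient magnitude |∇z| = √(a² + b²) = √(0.02987 + 0.11492) = 0.38050.
True dip = arctan(0.38050) = 20.8°, dipping toward NNW (azimuth ≈ 333°).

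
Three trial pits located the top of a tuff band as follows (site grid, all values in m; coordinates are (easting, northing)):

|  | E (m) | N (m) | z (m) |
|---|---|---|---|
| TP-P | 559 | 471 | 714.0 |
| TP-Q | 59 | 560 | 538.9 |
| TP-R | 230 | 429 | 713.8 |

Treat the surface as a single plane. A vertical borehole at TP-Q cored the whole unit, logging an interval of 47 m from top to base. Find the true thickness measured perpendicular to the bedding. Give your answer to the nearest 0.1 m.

Two edge vectors: TP-P→TP-Q = (-500, 89, -175.1), TP-P→TP-R = (-329, -42, -0.2).
Normal n = (TP-P→TP-Q) × (TP-P→TP-R) = (-7372, 57507.9, 50281).
So ∂z/∂E = −n_x/n_z = 0.14662 and ∂z/∂N = −n_y/n_z = −1.14373.
|∇z| = √(a²+b²) = 1.15309, so dip δ = arctan(1.15309) = 49.07°.
True thickness = vertical thickness × cos δ = 47 × cos 49.07° = 30.8 m.

30.8 m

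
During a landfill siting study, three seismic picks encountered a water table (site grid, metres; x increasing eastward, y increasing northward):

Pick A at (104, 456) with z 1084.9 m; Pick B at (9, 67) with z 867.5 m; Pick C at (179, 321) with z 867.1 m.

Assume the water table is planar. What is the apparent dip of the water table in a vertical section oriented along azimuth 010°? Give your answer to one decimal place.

Let the plane be z = a·x + b·y + c.
Pick B−Pick A: −95a − 389b = −217.4;  Pick C−Pick A: 75a − 135b = −217.8.
Solving gives a = −1.31846, b = 0.88086.
Unit vector along 010° is (sin 10°, cos 10°) = (0.1736, 0.9848).
Slope in that direction = a·(0.1736) + b·(0.9848) = 0.63853.
Apparent dip = arctan|0.63853| = 32.6° (true dip is 57.8°, so apparent ≤ true as expected).

32.6°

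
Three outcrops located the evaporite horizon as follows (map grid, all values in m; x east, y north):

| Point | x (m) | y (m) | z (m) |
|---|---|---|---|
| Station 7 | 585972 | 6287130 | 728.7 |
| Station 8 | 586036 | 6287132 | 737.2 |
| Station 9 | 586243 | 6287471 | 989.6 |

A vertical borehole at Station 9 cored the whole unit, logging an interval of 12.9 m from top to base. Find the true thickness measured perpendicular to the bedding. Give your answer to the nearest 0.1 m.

Two edge vectors: Station 7→Station 8 = (64, 2, 8.5), Station 7→Station 9 = (271, 341, 260.9).
Normal n = (Station 7→Station 8) × (Station 7→Station 9) = (-2376.7, -14394.1, 21282).
So ∂z/∂x = −n_x/n_z = 0.11168 and ∂z/∂y = −n_y/n_z = 0.67635.
|∇z| = √(a²+b²) = 0.68551, so dip δ = arctan(0.68551) = 34.43°.
True thickness = vertical thickness × cos δ = 12.9 × cos 34.43° = 10.6 m.

10.6 m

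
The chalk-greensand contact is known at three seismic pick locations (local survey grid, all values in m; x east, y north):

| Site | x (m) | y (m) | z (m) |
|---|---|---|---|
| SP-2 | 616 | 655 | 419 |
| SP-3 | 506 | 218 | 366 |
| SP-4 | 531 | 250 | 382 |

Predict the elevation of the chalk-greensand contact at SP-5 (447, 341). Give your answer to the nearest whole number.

317 m

Two edge vectors: SP-2→SP-3 = (-110, -437, -53), SP-2→SP-4 = (-85, -405, -37).
Normal n = (SP-2→SP-3) × (SP-2→SP-4) = (-5296, 435, 7405).
So ∂z/∂x = −n_x/n_z = 0.71519 and ∂z/∂y = −n_y/n_z = −0.05874.
Intercept c from SP-2: 419 − 440.56 + 38.48 = 16.92.
At (447, 341): z = 319.7 − 20.0 + 16.92 = 316.6 m.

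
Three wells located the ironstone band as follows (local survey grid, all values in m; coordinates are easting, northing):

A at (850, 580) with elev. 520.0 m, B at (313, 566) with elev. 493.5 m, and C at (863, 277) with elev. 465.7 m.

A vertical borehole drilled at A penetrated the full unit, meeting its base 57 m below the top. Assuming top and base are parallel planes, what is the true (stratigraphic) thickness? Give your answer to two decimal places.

56.03 m

Let the plane be z = a·easting + b·northing + c.
B−A: −537a − 14b = −26.5;  C−A: 13a − 303b = −54.3.
Solving gives a = 0.04463, b = 0.18112.
|∇z| = √(a²+b²) = 0.18654, so dip δ = arctan(0.18654) = 10.57°.
True thickness = vertical thickness × cos δ = 57 × cos 10.57° = 56.03 m.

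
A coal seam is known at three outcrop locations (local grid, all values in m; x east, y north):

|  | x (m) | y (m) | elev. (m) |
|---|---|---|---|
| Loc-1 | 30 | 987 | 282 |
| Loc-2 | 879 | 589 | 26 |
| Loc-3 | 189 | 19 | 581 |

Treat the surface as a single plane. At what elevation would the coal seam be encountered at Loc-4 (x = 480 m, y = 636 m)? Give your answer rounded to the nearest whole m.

201 m

Let the plane be z = a·x + b·y + c.
Loc-2−Loc-1: 849a − 398b = −256;  Loc-3−Loc-1: 159a − 968b = 299.
Solving gives a = −0.48357, b = −0.38831.
Then c = 282 − a·30 − b·987 = 679.77.
At (480, 636): z = −232.1 − 247.0 + 679.77 = 200.7 m.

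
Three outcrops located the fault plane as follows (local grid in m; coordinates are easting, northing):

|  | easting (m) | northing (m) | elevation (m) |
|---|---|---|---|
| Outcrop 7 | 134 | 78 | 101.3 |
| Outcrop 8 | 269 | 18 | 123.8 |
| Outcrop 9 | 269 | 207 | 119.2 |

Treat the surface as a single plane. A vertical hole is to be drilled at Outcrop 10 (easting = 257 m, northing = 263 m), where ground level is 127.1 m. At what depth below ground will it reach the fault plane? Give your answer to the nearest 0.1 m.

11.1 m

Let the plane be z = a·easting + b·northing + c.
Outcrop 8−Outcrop 7: 135a − 60b = 22.5;  Outcrop 9−Outcrop 7: 135a + 129b = 17.9.
Solving gives a = 0.15585, b = −0.02434.
Then c = 101.3 − a·134 − b·78 = 82.31.
At (257, 263): z_contact = 40.05 − 6.40 + 82.31 = 115.97 m.
Depth below ground = 127.1 − 115.97 = 11.1 m.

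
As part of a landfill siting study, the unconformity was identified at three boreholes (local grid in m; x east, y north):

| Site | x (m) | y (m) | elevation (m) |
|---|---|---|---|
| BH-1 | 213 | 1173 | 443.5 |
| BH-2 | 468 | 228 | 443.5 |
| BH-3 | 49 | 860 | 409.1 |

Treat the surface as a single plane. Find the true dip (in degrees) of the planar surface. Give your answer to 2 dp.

8.16°

Let the plane be z = a·x + b·y + c.
BH-2−BH-1: 255a − 945b = 0;  BH-3−BH-1: −164a − 313b = −34.4.
Solving gives a = 0.13845, b = 0.03736.
Gradient magnitude |∇z| = √(a² + b²) = √(0.01917 + 0.00140) = 0.14340.
True dip = arctan(0.14340) = 8.16°, dipping toward WSW (azimuth ≈ 255°).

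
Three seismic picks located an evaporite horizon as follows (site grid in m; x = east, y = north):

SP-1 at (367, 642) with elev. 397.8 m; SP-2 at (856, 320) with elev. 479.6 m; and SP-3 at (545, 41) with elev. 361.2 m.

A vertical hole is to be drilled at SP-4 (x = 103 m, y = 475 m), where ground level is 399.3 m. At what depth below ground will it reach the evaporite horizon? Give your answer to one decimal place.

92.4 m

Let the plane be z = a·x + b·y + c.
SP-2−SP-1: 489a − 322b = 81.8;  SP-3−SP-1: 178a − 601b = −36.6.
Solving gives a = 0.25762, b = 0.13720.
Then c = 397.8 − a·367 − b·642 = 215.17.
At (103, 475): z_contact = 26.54 + 65.17 + 215.17 = 306.87 m.
Depth below ground = 399.3 − 306.87 = 92.4 m.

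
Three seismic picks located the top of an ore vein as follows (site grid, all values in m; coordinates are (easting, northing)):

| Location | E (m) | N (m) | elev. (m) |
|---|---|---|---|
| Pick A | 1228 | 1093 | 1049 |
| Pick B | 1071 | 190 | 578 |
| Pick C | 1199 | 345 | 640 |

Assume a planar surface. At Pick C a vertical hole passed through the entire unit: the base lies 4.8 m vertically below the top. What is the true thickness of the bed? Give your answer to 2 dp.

Let the plane be z = a·E + b·N + c.
Pick B−Pick A: −157a − 903b = −471;  Pick C−Pick A: −29a − 748b = −409.
Solving gives a = −0.18651, b = 0.55402.
|∇z| = √(a²+b²) = 0.58457, so dip δ = arctan(0.58457) = 30.31°.
True thickness = vertical thickness × cos δ = 4.8 × cos 30.31° = 4.14 m.

4.14 m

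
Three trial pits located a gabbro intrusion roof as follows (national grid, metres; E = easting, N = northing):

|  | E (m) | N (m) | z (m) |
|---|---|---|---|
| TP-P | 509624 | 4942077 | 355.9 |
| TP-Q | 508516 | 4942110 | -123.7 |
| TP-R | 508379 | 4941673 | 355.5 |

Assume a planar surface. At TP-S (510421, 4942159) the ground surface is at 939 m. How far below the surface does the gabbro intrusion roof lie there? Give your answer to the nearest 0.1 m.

367.2 m

Two edge vectors: TP-P→TP-Q = (-1108, 33, -479.6), TP-P→TP-R = (-1245, -404, -0.4).
Normal n = (TP-P→TP-Q) × (TP-P→TP-R) = (-193771.6, 596658.8, 488717).
So ∂z/∂E = −n_x/n_z = 0.396490402 and ∂z/∂N = −n_y/n_z = −1.220867701.
Intercept c from TP-P: 355.9 − 202061.02 + 6033622.18 = 5831917.06.
At (510421, 4942159): z_contact = 202377.03 − 6033722.29 + 5831917.06 = 571.79 m.
Depth below ground = 939 − 571.79 = 367.2 m.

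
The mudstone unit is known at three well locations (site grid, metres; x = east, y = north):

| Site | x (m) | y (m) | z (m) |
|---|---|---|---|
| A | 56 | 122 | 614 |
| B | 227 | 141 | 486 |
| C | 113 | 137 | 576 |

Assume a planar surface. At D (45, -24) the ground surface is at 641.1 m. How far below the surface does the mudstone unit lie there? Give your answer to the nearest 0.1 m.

96.8 m

Let the plane be z = a·x + b·y + c.
B−A: 171a + 19b = −128;  C−A: 57a + 15b = −38.
Solving gives a = −0.80837, b = 0.53846.
Then c = 614 − a·56 − b·122 = 593.58.
At (45, -24): z_contact = −36.38 − 12.92 + 593.58 = 544.28 m.
Depth below ground = 641.1 − 544.28 = 96.8 m.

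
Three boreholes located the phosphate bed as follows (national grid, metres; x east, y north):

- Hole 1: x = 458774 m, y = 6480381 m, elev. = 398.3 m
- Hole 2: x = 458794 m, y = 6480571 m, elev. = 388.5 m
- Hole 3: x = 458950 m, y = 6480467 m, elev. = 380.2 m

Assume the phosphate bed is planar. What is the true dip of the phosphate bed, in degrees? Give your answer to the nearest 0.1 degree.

5.3°

Let the plane be z = a·x + b·y + c.
Hole 2−Hole 1: 20a + 190b = −9.8;  Hole 3−Hole 1: 176a + 86b = −18.1.
Solving gives a = −0.08185, b = −0.04296.
Gradient magnitude |∇z| = √(a² + b²) = √(0.00670 + 0.00185) = 0.09244.
True dip = arctan(0.09244) = 5.3°, dipping toward ENE (azimuth ≈ 062°).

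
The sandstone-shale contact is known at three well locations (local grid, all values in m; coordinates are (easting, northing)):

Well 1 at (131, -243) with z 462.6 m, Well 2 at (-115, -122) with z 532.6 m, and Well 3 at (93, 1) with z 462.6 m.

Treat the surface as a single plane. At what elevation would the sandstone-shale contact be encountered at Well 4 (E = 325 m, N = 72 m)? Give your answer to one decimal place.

Two edge vectors: Well 1→Well 2 = (-246, 121, 70), Well 1→Well 3 = (-38, 244, 0).
Normal n = (Well 1→Well 2) × (Well 1→Well 3) = (-17080, -2660, -55426).
So ∂z/∂E = −n_x/n_z = −0.30816 and ∂z/∂N = −n_y/n_z = −0.04799.
Intercept c from Well 1: 462.6 + 40.37 − 11.66 = 491.31.
At (325, 72): z = −100.2 − 3.5 + 491.31 = 387.7 m.

387.7 m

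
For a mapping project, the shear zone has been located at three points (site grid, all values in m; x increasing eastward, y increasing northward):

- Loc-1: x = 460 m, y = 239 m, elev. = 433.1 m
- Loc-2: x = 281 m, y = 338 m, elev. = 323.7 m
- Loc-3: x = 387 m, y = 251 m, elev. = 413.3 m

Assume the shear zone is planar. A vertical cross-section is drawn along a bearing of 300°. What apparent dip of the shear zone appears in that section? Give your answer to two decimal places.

Let the plane be z = a·x + b·y + c.
Loc-2−Loc-1: −179a + 99b = −109.4;  Loc-3−Loc-1: −73a + 12b = −19.8.
Solving gives a = 0.12747, b = −0.87458.
Unit vector along 300° is (sin 300°, cos 300°) = (-0.8660, 0.5000).
Slope in that direction = a·(-0.8660) + b·(0.5000) = −0.54768.
Apparent dip = arctan|0.54768| = 28.71° (true dip is 41.5°, so apparent ≤ true as expected).

28.71°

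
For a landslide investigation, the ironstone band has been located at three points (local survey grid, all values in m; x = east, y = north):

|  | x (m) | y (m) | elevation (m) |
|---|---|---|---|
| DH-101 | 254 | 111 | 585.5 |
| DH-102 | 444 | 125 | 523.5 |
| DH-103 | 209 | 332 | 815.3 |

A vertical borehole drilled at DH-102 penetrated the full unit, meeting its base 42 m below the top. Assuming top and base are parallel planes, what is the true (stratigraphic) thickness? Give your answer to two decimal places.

29.14 m

Let the plane be z = a·x + b·y + c.
DH-102−DH-101: 190a + 14b = −62;  DH-103−DH-101: −45a + 221b = 229.8.
Solving gives a = −0.39698, b = 0.95899.
|∇z| = √(a²+b²) = 1.03790, so dip δ = arctan(1.03790) = 46.07°.
True thickness = vertical thickness × cos δ = 42 × cos 46.07° = 29.14 m.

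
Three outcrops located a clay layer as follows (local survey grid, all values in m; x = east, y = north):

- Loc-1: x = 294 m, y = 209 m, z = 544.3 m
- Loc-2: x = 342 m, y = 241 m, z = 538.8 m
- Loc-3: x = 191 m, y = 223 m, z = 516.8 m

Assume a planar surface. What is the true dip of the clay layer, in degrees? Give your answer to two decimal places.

27.33°

Let the plane be z = a·x + b·y + c.
Loc-2−Loc-1: 48a + 32b = −5.5;  Loc-3−Loc-1: −103a + 14b = −27.5.
Solving gives a = 0.20237, b = −0.47543.
Gradient magnitude |∇z| = √(a² + b²) = √(0.04095 + 0.22603) = 0.51671.
True dip = arctan(0.51671) = 27.33°, dipping toward NNW (azimuth ≈ 337°).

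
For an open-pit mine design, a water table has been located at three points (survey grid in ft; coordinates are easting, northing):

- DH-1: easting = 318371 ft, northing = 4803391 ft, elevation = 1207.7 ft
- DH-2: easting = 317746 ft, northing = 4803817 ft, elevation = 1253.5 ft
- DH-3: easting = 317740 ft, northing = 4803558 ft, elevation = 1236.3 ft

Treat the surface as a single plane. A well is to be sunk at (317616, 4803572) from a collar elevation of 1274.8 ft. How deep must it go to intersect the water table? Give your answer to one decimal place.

Let the plane be z = a·easting + b·northing + c.
DH-2−DH-1: −625a + 426b = 45.8;  DH-3−DH-1: −631a + 167b = 28.6.
Solving gives a = −0.027579958, b = 0.067048184.
Then c = 1207.7 − a·318371 − b·4803391 = −312070.29.
At (317616, 4803572): z_contact = −8759.84 + 322070.78 − 312070.29 = 1240.66 ft.
Depth below ground = 1274.8 − 1240.66 = 34.1 ft.

34.1 ft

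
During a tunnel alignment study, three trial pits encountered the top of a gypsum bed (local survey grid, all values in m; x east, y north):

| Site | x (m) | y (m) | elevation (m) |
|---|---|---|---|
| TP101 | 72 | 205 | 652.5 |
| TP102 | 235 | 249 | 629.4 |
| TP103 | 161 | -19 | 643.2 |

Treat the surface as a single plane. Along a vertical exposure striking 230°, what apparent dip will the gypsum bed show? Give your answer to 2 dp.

Two edge vectors: TP101→TP102 = (163, 44, -23.1), TP101→TP103 = (89, -224, -9.3).
Normal n = (TP101→TP102) × (TP101→TP103) = (-5583.6, -540, -40428).
So ∂z/∂x = −n_x/n_z = −0.13811 and ∂z/∂y = −n_y/n_z = −0.01336.
Unit vector along 230° is (sin 230°, cos 230°) = (-0.7660, -0.6428).
Slope in that direction = a·(-0.7660) + b·(-0.6428) = 0.11439.
Apparent dip = arctan|0.11439| = 6.53° (true dip is 7.9°, so apparent ≤ true as expected).

6.53°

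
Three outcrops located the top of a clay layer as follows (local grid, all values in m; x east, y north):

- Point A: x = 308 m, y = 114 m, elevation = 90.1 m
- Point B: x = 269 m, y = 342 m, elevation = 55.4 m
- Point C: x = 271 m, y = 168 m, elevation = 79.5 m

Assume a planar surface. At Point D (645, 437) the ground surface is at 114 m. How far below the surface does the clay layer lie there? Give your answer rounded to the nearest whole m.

39 m

Two edge vectors: Point A→Point B = (-39, 228, -34.7), Point A→Point C = (-37, 54, -10.6).
Normal n = (Point A→Point B) × (Point A→Point C) = (-543, 870.5, 6330).
So ∂z/∂x = −n_x/n_z = 0.08578 and ∂z/∂y = −n_y/n_z = −0.13752.
Intercept c from Point A: 90.1 − 26.42 + 15.68 = 79.36.
At (645, 437): z_contact = 55.3 − 60.1 + 79.36 = 74.6 m.
Depth below ground = 114 − 74.6 = 39 m.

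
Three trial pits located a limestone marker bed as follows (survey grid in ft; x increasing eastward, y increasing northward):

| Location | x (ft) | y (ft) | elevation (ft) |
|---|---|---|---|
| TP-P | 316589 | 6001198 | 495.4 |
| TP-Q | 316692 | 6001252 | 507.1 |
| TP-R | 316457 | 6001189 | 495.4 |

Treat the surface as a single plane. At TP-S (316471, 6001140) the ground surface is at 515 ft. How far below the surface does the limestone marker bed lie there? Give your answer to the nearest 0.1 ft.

32.0 ft

Let the plane be z = a·x + b·y + c.
TP-Q−TP-P: 103a + 54b = 11.7;  TP-R−TP-P: −132a − 9b = 0.
Solving gives a = −0.016981132, b = 0.249056604.
Then c = 495.4 − a·316589 − b·6001198 = −1488766.55.
At (316471, 6001140): z_contact = −5374.04 + 1494623.55 − 1488766.55 = 482.96 ft.
Depth below ground = 515 − 482.96 = 32.0 ft.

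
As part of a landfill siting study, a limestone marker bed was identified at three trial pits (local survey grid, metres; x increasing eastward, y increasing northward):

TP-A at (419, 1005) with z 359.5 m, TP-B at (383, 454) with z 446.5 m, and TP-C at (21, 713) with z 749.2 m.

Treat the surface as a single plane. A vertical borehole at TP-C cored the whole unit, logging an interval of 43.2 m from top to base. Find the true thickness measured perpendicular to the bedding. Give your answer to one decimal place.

Two edge vectors: TP-A→TP-B = (-36, -551, 87), TP-A→TP-C = (-398, -292, 389.7).
Normal n = (TP-A→TP-B) × (TP-A→TP-C) = (-189320.7, -20596.8, -208786).
So ∂z/∂x = −n_x/n_z = −0.90677 and ∂z/∂y = −n_y/n_z = −0.09865.
|∇z| = √(a²+b²) = 0.91212, so dip δ = arctan(0.91212) = 42.37°.
True thickness = vertical thickness × cos δ = 43.2 × cos 42.37° = 31.9 m.

31.9 m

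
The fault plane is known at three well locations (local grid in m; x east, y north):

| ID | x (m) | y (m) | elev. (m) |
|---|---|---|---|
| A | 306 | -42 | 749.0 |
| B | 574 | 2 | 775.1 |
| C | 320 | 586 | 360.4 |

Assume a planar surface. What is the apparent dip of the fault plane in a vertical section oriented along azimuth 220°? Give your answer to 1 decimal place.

19.2°

Two edge vectors: A→B = (268, 44, 26.1), A→C = (14, 628, -388.6).
Normal n = (A→B) × (A→C) = (-33489.2, 104510.2, 167688).
So ∂z/∂x = −n_x/n_z = 0.19971 and ∂z/∂y = −n_y/n_z = −0.62324.
Unit vector along 220° is (sin 220°, cos 220°) = (-0.6428, -0.7660).
Slope in that direction = a·(-0.6428) + b·(-0.7660) = 0.34906.
Apparent dip = arctan|0.34906| = 19.2° (true dip is 33.2°, so apparent ≤ true as expected).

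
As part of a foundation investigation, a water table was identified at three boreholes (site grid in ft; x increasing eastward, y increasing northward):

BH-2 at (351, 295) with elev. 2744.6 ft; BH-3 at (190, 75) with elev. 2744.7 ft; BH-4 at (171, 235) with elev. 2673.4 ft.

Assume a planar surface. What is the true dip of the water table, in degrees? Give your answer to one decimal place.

Two edge vectors: BH-2→BH-3 = (-161, -220, 0.1), BH-2→BH-4 = (-180, -60, -71.2).
Normal n = (BH-2→BH-3) × (BH-2→BH-4) = (15670, -11481.2, -29940).
So ∂z/∂x = −n_x/n_z = 0.52338 and ∂z/∂y = −n_y/n_z = −0.38347.
Gradient magnitude |∇z| = √(a² + b²) = √(0.27393 + 0.14705) = 0.64883.
True dip = arctan(0.64883) = 33.0°, dipping toward NW (azimuth ≈ 306°).

33.0°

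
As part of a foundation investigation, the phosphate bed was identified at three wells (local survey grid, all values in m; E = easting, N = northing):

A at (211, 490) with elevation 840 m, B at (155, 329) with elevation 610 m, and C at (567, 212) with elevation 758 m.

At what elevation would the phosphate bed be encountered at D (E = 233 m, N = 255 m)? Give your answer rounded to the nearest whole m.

577 m

Two edge vectors: A→B = (-56, -161, -230), A→C = (356, -278, -82).
Normal n = (A→B) × (A→C) = (-50738, -86472, 72884).
So ∂z/∂E = −n_x/n_z = 0.69615 and ∂z/∂N = −n_y/n_z = 1.18643.
Intercept c from A: 840 − 146.89 − 581.35 = 111.76.
At (233, 255): z = 162.2 + 302.5 + 111.76 = 576.5 m.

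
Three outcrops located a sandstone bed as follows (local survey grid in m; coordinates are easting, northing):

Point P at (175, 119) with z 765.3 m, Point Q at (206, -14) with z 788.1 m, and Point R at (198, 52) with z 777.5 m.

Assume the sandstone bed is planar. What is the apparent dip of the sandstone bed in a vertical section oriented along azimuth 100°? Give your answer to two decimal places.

Let the plane be z = a·easting + b·northing + c.
Point Q−Point P: 31a − 133b = 22.8;  Point R−Point P: 23a − 67b = 12.2.
Solving gives a = 0.09674, b = −0.14888.
Unit vector along 100° is (sin 100°, cos 100°) = (0.9848, -0.1736).
Slope in that direction = a·(0.9848) + b·(-0.1736) = 0.12112.
Apparent dip = arctan|0.12112| = 6.91° (true dip is 10.1°, so apparent ≤ true as expected).

6.91°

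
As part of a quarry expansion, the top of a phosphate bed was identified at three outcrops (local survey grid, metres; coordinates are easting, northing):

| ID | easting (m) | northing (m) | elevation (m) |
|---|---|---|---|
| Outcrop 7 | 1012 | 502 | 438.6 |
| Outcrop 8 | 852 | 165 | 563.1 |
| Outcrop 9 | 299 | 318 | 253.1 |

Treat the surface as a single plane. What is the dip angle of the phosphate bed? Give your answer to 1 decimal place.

Let the plane be z = a·easting + b·northing + c.
Outcrop 8−Outcrop 7: −160a − 337b = 124.5;  Outcrop 9−Outcrop 7: −713a − 184b = −185.5.
Solving gives a = 0.40515, b = −0.56179.
Gradient magnitude |∇z| = √(a² + b²) = √(0.16414 + 0.31561) = 0.69264.
True dip = arctan(0.69264) = 34.7°, dipping toward NW (azimuth ≈ 324°).

34.7°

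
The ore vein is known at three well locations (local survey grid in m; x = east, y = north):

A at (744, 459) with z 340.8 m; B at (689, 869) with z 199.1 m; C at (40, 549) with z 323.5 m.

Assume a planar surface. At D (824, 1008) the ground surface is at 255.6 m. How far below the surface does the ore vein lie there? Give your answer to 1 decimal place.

107.6 m

Two edge vectors: A→B = (-55, 410, -141.7), A→C = (-704, 90, -17.3).
Normal n = (A→B) × (A→C) = (5660, 98805.3, 283690).
So ∂z/∂x = −n_x/n_z = −0.019951 and ∂z/∂y = −n_y/n_z = −0.348286.
Intercept c from A: 340.8 + 14.84 + 159.86 = 515.51.
At (824, 1008): z_contact = −16.44 − 351.07 + 515.51 = 147.99 m.
Depth below ground = 255.6 − 147.99 = 107.6 m.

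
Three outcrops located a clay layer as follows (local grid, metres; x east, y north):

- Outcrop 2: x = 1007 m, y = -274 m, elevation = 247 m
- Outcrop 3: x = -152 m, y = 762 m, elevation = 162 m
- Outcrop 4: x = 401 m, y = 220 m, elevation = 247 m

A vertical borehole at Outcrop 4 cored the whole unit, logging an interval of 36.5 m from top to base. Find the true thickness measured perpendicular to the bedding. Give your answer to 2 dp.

Two edge vectors: Outcrop 2→Outcrop 3 = (-1159, 1036, -85), Outcrop 2→Outcrop 4 = (-606, 494, 0).
Normal n = (Outcrop 2→Outcrop 3) × (Outcrop 2→Outcrop 4) = (41990, 51510, 55270).
So ∂z/∂x = −n_x/n_z = −0.75972 and ∂z/∂y = −n_y/n_z = −0.93197.
|∇z| = √(a²+b²) = 1.20239, so dip δ = arctan(1.20239) = 50.25°.
True thickness = vertical thickness × cos δ = 36.5 × cos 50.25° = 23.34 m.

23.34 m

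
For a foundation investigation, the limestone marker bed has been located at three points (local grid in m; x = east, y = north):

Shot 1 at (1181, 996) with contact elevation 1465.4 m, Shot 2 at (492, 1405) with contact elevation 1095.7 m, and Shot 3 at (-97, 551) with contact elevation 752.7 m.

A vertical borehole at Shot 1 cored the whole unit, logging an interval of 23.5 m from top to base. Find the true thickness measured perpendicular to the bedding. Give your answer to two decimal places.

Let the plane be z = a·x + b·y + c.
Shot 2−Shot 1: −689a + 409b = −369.7;  Shot 3−Shot 1: −1278a − 445b = −712.7.
Solving gives a = 0.54987, b = 0.02240.
|∇z| = √(a²+b²) = 0.55033, so dip δ = arctan(0.55033) = 28.83°.
True thickness = vertical thickness × cos δ = 23.5 × cos 28.83° = 20.59 m.

20.59 m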